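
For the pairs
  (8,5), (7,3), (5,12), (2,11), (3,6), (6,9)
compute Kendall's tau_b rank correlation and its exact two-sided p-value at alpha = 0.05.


Step 1: Enumerate the 15 unordered pairs (i,j) with i<j and classify each by sign(x_j-x_i) * sign(y_j-y_i).
  (1,2):dx=-1,dy=-2->C; (1,3):dx=-3,dy=+7->D; (1,4):dx=-6,dy=+6->D; (1,5):dx=-5,dy=+1->D
  (1,6):dx=-2,dy=+4->D; (2,3):dx=-2,dy=+9->D; (2,4):dx=-5,dy=+8->D; (2,5):dx=-4,dy=+3->D
  (2,6):dx=-1,dy=+6->D; (3,4):dx=-3,dy=-1->C; (3,5):dx=-2,dy=-6->C; (3,6):dx=+1,dy=-3->D
  (4,5):dx=+1,dy=-5->D; (4,6):dx=+4,dy=-2->D; (5,6):dx=+3,dy=+3->C
Step 2: C = 4, D = 11, total pairs = 15.
Step 3: tau = (C - D)/(n(n-1)/2) = (4 - 11)/15 = -0.466667.
Step 4: Exact two-sided p-value (enumerate n! = 720 permutations of y under H0): p = 0.272222.
Step 5: alpha = 0.05. fail to reject H0.

tau_b = -0.4667 (C=4, D=11), p = 0.272222, fail to reject H0.


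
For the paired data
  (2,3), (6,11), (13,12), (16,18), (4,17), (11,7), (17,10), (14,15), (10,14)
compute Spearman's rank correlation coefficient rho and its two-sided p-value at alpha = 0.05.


Step 1: Rank x and y separately (midranks; no ties here).
rank(x): 2->1, 6->3, 13->6, 16->8, 4->2, 11->5, 17->9, 14->7, 10->4
rank(y): 3->1, 11->4, 12->5, 18->9, 17->8, 7->2, 10->3, 15->7, 14->6
Step 2: d_i = R_x(i) - R_y(i); compute d_i^2.
  (1-1)^2=0, (3-4)^2=1, (6-5)^2=1, (8-9)^2=1, (2-8)^2=36, (5-2)^2=9, (9-3)^2=36, (7-7)^2=0, (4-6)^2=4
sum(d^2) = 88.
Step 3: rho = 1 - 6*88 / (9*(9^2 - 1)) = 1 - 528/720 = 0.266667.
Step 4: Under H0, t = rho * sqrt((n-2)/(1-rho^2)) = 0.7320 ~ t(7).
Step 5: Two-sided p-value from the t-distribution with 7 df = 0.487922.
Step 6: alpha = 0.05. fail to reject H0.

rho = 0.2667, p = 0.487922, fail to reject H0 at alpha = 0.05.


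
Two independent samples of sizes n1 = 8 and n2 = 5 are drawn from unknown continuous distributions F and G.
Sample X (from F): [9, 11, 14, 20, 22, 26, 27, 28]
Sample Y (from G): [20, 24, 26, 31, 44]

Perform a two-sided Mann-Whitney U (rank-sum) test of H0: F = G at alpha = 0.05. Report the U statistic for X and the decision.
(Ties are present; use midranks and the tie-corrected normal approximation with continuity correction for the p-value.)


Step 1: Combine and sort all 13 observations; assign midranks.
sorted (value, group): (9,X), (11,X), (14,X), (20,X), (20,Y), (22,X), (24,Y), (26,X), (26,Y), (27,X), (28,X), (31,Y), (44,Y)
ranks: 9->1, 11->2, 14->3, 20->4.5, 20->4.5, 22->6, 24->7, 26->8.5, 26->8.5, 27->10, 28->11, 31->12, 44->13
Step 2: Rank sum for X: R1 = 1 + 2 + 3 + 4.5 + 6 + 8.5 + 10 + 11 = 46.
Step 3: U_X = R1 - n1(n1+1)/2 = 46 - 8*9/2 = 46 - 36 = 10.
       U_Y = n1*n2 - U_X = 40 - 10 = 30.
Step 4: Ties are present, so use the tie-corrected normal approximation (with continuity correction) for the p-value.
Step 5: p-value = 0.163169; compare to alpha = 0.05. fail to reject H0.

U_X = 10, p = 0.163169, fail to reject H0 at alpha = 0.05.


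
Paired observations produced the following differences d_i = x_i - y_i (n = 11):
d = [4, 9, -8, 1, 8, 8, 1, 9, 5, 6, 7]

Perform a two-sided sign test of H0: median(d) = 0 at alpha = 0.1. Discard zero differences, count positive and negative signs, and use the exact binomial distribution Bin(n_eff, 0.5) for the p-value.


Step 1: Discard zero differences. Original n = 11; n_eff = number of nonzero differences = 11.
Nonzero differences (with sign): +4, +9, -8, +1, +8, +8, +1, +9, +5, +6, +7
Step 2: Count signs: positive = 10, negative = 1.
Step 3: Under H0: P(positive) = 0.5, so the number of positives S ~ Bin(11, 0.5).
Step 4: Two-sided exact p-value = sum of Bin(11,0.5) probabilities at or below the observed probability = 0.011719.
Step 5: alpha = 0.1. reject H0.

n_eff = 11, pos = 10, neg = 1, p = 0.011719, reject H0.


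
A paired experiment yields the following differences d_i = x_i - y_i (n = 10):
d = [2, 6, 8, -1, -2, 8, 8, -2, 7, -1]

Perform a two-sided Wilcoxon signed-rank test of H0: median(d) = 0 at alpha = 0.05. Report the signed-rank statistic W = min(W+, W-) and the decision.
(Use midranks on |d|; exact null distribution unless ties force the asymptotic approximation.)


Step 1: Drop any zero differences (none here) and take |d_i|.
|d| = [2, 6, 8, 1, 2, 8, 8, 2, 7, 1]
Step 2: Midrank |d_i| (ties get averaged ranks).
ranks: |2|->4, |6|->6, |8|->9, |1|->1.5, |2|->4, |8|->9, |8|->9, |2|->4, |7|->7, |1|->1.5
Step 3: Attach original signs; sum ranks with positive sign and with negative sign.
W+ = 4 + 6 + 9 + 9 + 9 + 7 = 44
W- = 1.5 + 4 + 4 + 1.5 = 11
(Check: W+ + W- = 55 should equal n(n+1)/2 = 55.)
Step 4: Test statistic W = min(W+, W-) = 11.
Step 5: Ties in |d|, so use the tie-corrected normal approximation.
        E[W] = n(n+1)/4 = 10*11/4 = 27.5.
        Tie groups: |d|=1 (t=2), |d|=2 (t=3), |d|=8 (t=3); sum(t^3 - t) = 54.
        Var[W] = n(n+1)(2n+1)/24 - sum(t^3-t)/48 = 2310/24 - 54/48 = 95.125.
        z = (W - E[W]) / sqrt(Var[W]) = (11 - 27.5) / 9.7532 = -1.6918.
        Two-sided p = 2*Phi(z) = 0.090693.
Step 6: alpha = 0.05. fail to reject H0.

W+ = 44, W- = 11, W = min = 11, p = 0.090693, fail to reject H0.


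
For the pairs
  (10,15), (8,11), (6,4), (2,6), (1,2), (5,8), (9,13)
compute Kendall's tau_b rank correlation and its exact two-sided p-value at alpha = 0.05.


Step 1: Enumerate the 21 unordered pairs (i,j) with i<j and classify each by sign(x_j-x_i) * sign(y_j-y_i).
  (1,2):dx=-2,dy=-4->C; (1,3):dx=-4,dy=-11->C; (1,4):dx=-8,dy=-9->C; (1,5):dx=-9,dy=-13->C
  (1,6):dx=-5,dy=-7->C; (1,7):dx=-1,dy=-2->C; (2,3):dx=-2,dy=-7->C; (2,4):dx=-6,dy=-5->C
  (2,5):dx=-7,dy=-9->C; (2,6):dx=-3,dy=-3->C; (2,7):dx=+1,dy=+2->C; (3,4):dx=-4,dy=+2->D
  (3,5):dx=-5,dy=-2->C; (3,6):dx=-1,dy=+4->D; (3,7):dx=+3,dy=+9->C; (4,5):dx=-1,dy=-4->C
  (4,6):dx=+3,dy=+2->C; (4,7):dx=+7,dy=+7->C; (5,6):dx=+4,dy=+6->C; (5,7):dx=+8,dy=+11->C
  (6,7):dx=+4,dy=+5->C
Step 2: C = 19, D = 2, total pairs = 21.
Step 3: tau = (C - D)/(n(n-1)/2) = (19 - 2)/21 = 0.809524.
Step 4: Exact two-sided p-value (enumerate n! = 5040 permutations of y under H0): p = 0.010714.
Step 5: alpha = 0.05. reject H0.

tau_b = 0.8095 (C=19, D=2), p = 0.010714, reject H0.


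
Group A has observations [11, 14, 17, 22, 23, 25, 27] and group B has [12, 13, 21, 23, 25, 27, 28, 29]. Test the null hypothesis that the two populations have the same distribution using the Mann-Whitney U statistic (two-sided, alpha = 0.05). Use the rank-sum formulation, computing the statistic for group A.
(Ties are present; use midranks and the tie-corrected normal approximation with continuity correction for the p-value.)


Step 1: Combine and sort all 15 observations; assign midranks.
sorted (value, group): (11,X), (12,Y), (13,Y), (14,X), (17,X), (21,Y), (22,X), (23,X), (23,Y), (25,X), (25,Y), (27,X), (27,Y), (28,Y), (29,Y)
ranks: 11->1, 12->2, 13->3, 14->4, 17->5, 21->6, 22->7, 23->8.5, 23->8.5, 25->10.5, 25->10.5, 27->12.5, 27->12.5, 28->14, 29->15
Step 2: Rank sum for X: R1 = 1 + 4 + 5 + 7 + 8.5 + 10.5 + 12.5 = 48.5.
Step 3: U_X = R1 - n1(n1+1)/2 = 48.5 - 7*8/2 = 48.5 - 28 = 20.5.
       U_Y = n1*n2 - U_X = 56 - 20.5 = 35.5.
Step 4: Ties are present, so use the tie-corrected normal approximation (with continuity correction) for the p-value.
Step 5: p-value = 0.416636; compare to alpha = 0.05. fail to reject H0.

U_X = 20.5, p = 0.416636, fail to reject H0 at alpha = 0.05.


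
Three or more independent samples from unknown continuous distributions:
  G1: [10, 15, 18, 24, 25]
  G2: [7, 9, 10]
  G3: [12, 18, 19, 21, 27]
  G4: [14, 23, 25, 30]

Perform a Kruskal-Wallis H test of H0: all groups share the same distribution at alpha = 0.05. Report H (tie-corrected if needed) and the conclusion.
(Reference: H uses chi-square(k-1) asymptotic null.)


Step 1: Combine all N = 17 observations and assign midranks.
sorted (value, group, rank): (7,G2,1), (9,G2,2), (10,G1,3.5), (10,G2,3.5), (12,G3,5), (14,G4,6), (15,G1,7), (18,G1,8.5), (18,G3,8.5), (19,G3,10), (21,G3,11), (23,G4,12), (24,G1,13), (25,G1,14.5), (25,G4,14.5), (27,G3,16), (30,G4,17)
Step 2: Sum ranks within each group.
R_1 = 46.5 (n_1 = 5)
R_2 = 6.5 (n_2 = 3)
R_3 = 50.5 (n_3 = 5)
R_4 = 49.5 (n_4 = 4)
Step 3: H = 12/(N(N+1)) * sum(R_i^2/n_i) - 3(N+1)
     = 12/(17*18) * (46.5^2/5 + 6.5^2/3 + 50.5^2/5 + 49.5^2/4) - 3*18
     = 0.039216 * 1569.15 - 54
     = 7.535131.
Step 4: Ties present; correction factor C = 1 - 18/(17^3 - 17) = 0.996324. Corrected H = 7.535131 / 0.996324 = 7.562936.
Step 5: Under H0, H ~ chi^2(3); p-value = 0.055963.
Step 6: alpha = 0.05. fail to reject H0.

H = 7.5629, df = 3, p = 0.055963, fail to reject H0.


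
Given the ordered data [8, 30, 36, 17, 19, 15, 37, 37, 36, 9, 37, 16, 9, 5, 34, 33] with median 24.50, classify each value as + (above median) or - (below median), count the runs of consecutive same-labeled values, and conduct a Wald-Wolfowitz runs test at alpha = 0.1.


Step 1: Compute median = 24.50; label A = above, B = below.
Labels in order: BAABBBAAABABBBAA  (n_A = 8, n_B = 8)
Step 2: Count runs R = 8.
Step 3: Under H0 (random ordering), E[R] = 2*n_A*n_B/(n_A+n_B) + 1 = 2*8*8/16 + 1 = 9.0000.
        Var[R] = 2*n_A*n_B*(2*n_A*n_B - n_A - n_B) / ((n_A+n_B)^2 * (n_A+n_B-1)) = 14336/3840 = 3.7333.
        SD[R] = 1.9322.
Step 4: Continuity-corrected z = (R + 0.5 - E[R]) / SD[R] = (8 + 0.5 - 9.0000) / 1.9322 = -0.2588.
Step 5: Two-sided p-value via normal approximation = 2*(1 - Phi(|z|)) = 0.795809.
Step 6: alpha = 0.1. fail to reject H0.

R = 8, z = -0.2588, p = 0.795809, fail to reject H0.


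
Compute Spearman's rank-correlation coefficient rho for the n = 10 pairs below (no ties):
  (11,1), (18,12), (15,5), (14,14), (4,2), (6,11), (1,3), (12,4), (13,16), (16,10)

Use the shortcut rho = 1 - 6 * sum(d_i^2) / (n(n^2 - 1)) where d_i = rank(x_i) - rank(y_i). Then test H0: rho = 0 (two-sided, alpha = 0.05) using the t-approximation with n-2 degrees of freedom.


Step 1: Rank x and y separately (midranks; no ties here).
rank(x): 11->4, 18->10, 15->8, 14->7, 4->2, 6->3, 1->1, 12->5, 13->6, 16->9
rank(y): 1->1, 12->8, 5->5, 14->9, 2->2, 11->7, 3->3, 4->4, 16->10, 10->6
Step 2: d_i = R_x(i) - R_y(i); compute d_i^2.
  (4-1)^2=9, (10-8)^2=4, (8-5)^2=9, (7-9)^2=4, (2-2)^2=0, (3-7)^2=16, (1-3)^2=4, (5-4)^2=1, (6-10)^2=16, (9-6)^2=9
sum(d^2) = 72.
Step 3: rho = 1 - 6*72 / (10*(10^2 - 1)) = 1 - 432/990 = 0.563636.
Step 4: Under H0, t = rho * sqrt((n-2)/(1-rho^2)) = 1.9300 ~ t(8).
Step 5: Two-sided p-value from the t-distribution with 8 df = 0.089724.
Step 6: alpha = 0.05. fail to reject H0.

rho = 0.5636, p = 0.089724, fail to reject H0 at alpha = 0.05.


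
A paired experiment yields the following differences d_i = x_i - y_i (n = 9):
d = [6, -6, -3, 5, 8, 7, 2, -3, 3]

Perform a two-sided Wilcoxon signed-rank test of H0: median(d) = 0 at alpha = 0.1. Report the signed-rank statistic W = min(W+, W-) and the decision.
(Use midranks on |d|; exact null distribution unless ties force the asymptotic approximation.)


Step 1: Drop any zero differences (none here) and take |d_i|.
|d| = [6, 6, 3, 5, 8, 7, 2, 3, 3]
Step 2: Midrank |d_i| (ties get averaged ranks).
ranks: |6|->6.5, |6|->6.5, |3|->3, |5|->5, |8|->9, |7|->8, |2|->1, |3|->3, |3|->3
Step 3: Attach original signs; sum ranks with positive sign and with negative sign.
W+ = 6.5 + 5 + 9 + 8 + 1 + 3 = 32.5
W- = 6.5 + 3 + 3 = 12.5
(Check: W+ + W- = 45 should equal n(n+1)/2 = 45.)
Step 4: Test statistic W = min(W+, W-) = 12.5.
Step 5: Ties in |d|, so use the tie-corrected normal approximation.
        E[W] = n(n+1)/4 = 9*10/4 = 22.5.
        Tie groups: |d|=3 (t=3), |d|=6 (t=2); sum(t^3 - t) = 30.
        Var[W] = n(n+1)(2n+1)/24 - sum(t^3-t)/48 = 1710/24 - 30/48 = 70.625.
        z = (W - E[W]) / sqrt(Var[W]) = (12.5 - 22.5) / 8.4039 = -1.1899.
        Two-sided p = 2*Phi(z) = 0.234075.
Step 6: alpha = 0.1. fail to reject H0.

W+ = 32.5, W- = 12.5, W = min = 12.5, p = 0.234075, fail to reject H0.


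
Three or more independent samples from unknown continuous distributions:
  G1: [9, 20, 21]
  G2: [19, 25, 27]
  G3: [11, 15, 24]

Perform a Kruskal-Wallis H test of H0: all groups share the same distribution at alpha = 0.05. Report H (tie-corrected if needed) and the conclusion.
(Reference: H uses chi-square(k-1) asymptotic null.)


Step 1: Combine all N = 9 observations and assign midranks.
sorted (value, group, rank): (9,G1,1), (11,G3,2), (15,G3,3), (19,G2,4), (20,G1,5), (21,G1,6), (24,G3,7), (25,G2,8), (27,G2,9)
Step 2: Sum ranks within each group.
R_1 = 12 (n_1 = 3)
R_2 = 21 (n_2 = 3)
R_3 = 12 (n_3 = 3)
Step 3: H = 12/(N(N+1)) * sum(R_i^2/n_i) - 3(N+1)
     = 12/(9*10) * (12^2/3 + 21^2/3 + 12^2/3) - 3*10
     = 0.133333 * 243 - 30
     = 2.400000.
Step 4: No ties, so H is used without correction.
Step 5: Under H0, H ~ chi^2(2); p-value = 0.301194.
Step 6: alpha = 0.05. fail to reject H0.

H = 2.4000, df = 2, p = 0.301194, fail to reject H0.


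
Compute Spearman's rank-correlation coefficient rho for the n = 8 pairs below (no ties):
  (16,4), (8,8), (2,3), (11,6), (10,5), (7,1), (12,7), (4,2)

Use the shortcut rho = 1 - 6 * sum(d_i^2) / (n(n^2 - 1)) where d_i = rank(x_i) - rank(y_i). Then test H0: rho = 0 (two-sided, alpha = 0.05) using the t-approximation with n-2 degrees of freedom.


Step 1: Rank x and y separately (midranks; no ties here).
rank(x): 16->8, 8->4, 2->1, 11->6, 10->5, 7->3, 12->7, 4->2
rank(y): 4->4, 8->8, 3->3, 6->6, 5->5, 1->1, 7->7, 2->2
Step 2: d_i = R_x(i) - R_y(i); compute d_i^2.
  (8-4)^2=16, (4-8)^2=16, (1-3)^2=4, (6-6)^2=0, (5-5)^2=0, (3-1)^2=4, (7-7)^2=0, (2-2)^2=0
sum(d^2) = 40.
Step 3: rho = 1 - 6*40 / (8*(8^2 - 1)) = 1 - 240/504 = 0.523810.
Step 4: Under H0, t = rho * sqrt((n-2)/(1-rho^2)) = 1.5062 ~ t(6).
Step 5: Two-sided p-value from the t-distribution with 6 df = 0.182721.
Step 6: alpha = 0.05. fail to reject H0.

rho = 0.5238, p = 0.182721, fail to reject H0 at alpha = 0.05.


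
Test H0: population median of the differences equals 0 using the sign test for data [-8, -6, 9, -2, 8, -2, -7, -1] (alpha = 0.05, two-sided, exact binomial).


Step 1: Discard zero differences. Original n = 8; n_eff = number of nonzero differences = 8.
Nonzero differences (with sign): -8, -6, +9, -2, +8, -2, -7, -1
Step 2: Count signs: positive = 2, negative = 6.
Step 3: Under H0: P(positive) = 0.5, so the number of positives S ~ Bin(8, 0.5).
Step 4: Two-sided exact p-value = sum of Bin(8,0.5) probabilities at or below the observed probability = 0.289062.
Step 5: alpha = 0.05. fail to reject H0.

n_eff = 8, pos = 2, neg = 6, p = 0.289062, fail to reject H0.


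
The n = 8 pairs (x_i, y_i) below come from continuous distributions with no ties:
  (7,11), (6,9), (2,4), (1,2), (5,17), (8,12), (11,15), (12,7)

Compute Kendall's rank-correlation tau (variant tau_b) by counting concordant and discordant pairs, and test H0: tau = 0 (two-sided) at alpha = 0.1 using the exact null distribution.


Step 1: Enumerate the 28 unordered pairs (i,j) with i<j and classify each by sign(x_j-x_i) * sign(y_j-y_i).
  (1,2):dx=-1,dy=-2->C; (1,3):dx=-5,dy=-7->C; (1,4):dx=-6,dy=-9->C; (1,5):dx=-2,dy=+6->D
  (1,6):dx=+1,dy=+1->C; (1,7):dx=+4,dy=+4->C; (1,8):dx=+5,dy=-4->D; (2,3):dx=-4,dy=-5->C
  (2,4):dx=-5,dy=-7->C; (2,5):dx=-1,dy=+8->D; (2,6):dx=+2,dy=+3->C; (2,7):dx=+5,dy=+6->C
  (2,8):dx=+6,dy=-2->D; (3,4):dx=-1,dy=-2->C; (3,5):dx=+3,dy=+13->C; (3,6):dx=+6,dy=+8->C
  (3,7):dx=+9,dy=+11->C; (3,8):dx=+10,dy=+3->C; (4,5):dx=+4,dy=+15->C; (4,6):dx=+7,dy=+10->C
  (4,7):dx=+10,dy=+13->C; (4,8):dx=+11,dy=+5->C; (5,6):dx=+3,dy=-5->D; (5,7):dx=+6,dy=-2->D
  (5,8):dx=+7,dy=-10->D; (6,7):dx=+3,dy=+3->C; (6,8):dx=+4,dy=-5->D; (7,8):dx=+1,dy=-8->D
Step 2: C = 19, D = 9, total pairs = 28.
Step 3: tau = (C - D)/(n(n-1)/2) = (19 - 9)/28 = 0.357143.
Step 4: Exact two-sided p-value (enumerate n! = 40320 permutations of y under H0): p = 0.275099.
Step 5: alpha = 0.1. fail to reject H0.

tau_b = 0.3571 (C=19, D=9), p = 0.275099, fail to reject H0.


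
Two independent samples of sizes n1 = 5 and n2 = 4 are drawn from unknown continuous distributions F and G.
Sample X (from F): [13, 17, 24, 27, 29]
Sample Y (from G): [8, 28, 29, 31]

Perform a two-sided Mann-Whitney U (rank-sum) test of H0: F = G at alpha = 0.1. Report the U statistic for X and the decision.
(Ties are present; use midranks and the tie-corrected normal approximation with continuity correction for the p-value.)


Step 1: Combine and sort all 9 observations; assign midranks.
sorted (value, group): (8,Y), (13,X), (17,X), (24,X), (27,X), (28,Y), (29,X), (29,Y), (31,Y)
ranks: 8->1, 13->2, 17->3, 24->4, 27->5, 28->6, 29->7.5, 29->7.5, 31->9
Step 2: Rank sum for X: R1 = 2 + 3 + 4 + 5 + 7.5 = 21.5.
Step 3: U_X = R1 - n1(n1+1)/2 = 21.5 - 5*6/2 = 21.5 - 15 = 6.5.
       U_Y = n1*n2 - U_X = 20 - 6.5 = 13.5.
Step 4: Ties are present, so use the tie-corrected normal approximation (with continuity correction) for the p-value.
Step 5: p-value = 0.460558; compare to alpha = 0.1. fail to reject H0.

U_X = 6.5, p = 0.460558, fail to reject H0 at alpha = 0.1.


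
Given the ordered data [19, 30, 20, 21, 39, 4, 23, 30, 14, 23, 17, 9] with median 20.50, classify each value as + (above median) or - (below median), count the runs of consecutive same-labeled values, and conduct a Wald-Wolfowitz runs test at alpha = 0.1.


Step 1: Compute median = 20.50; label A = above, B = below.
Labels in order: BABAABAABABB  (n_A = 6, n_B = 6)
Step 2: Count runs R = 9.
Step 3: Under H0 (random ordering), E[R] = 2*n_A*n_B/(n_A+n_B) + 1 = 2*6*6/12 + 1 = 7.0000.
        Var[R] = 2*n_A*n_B*(2*n_A*n_B - n_A - n_B) / ((n_A+n_B)^2 * (n_A+n_B-1)) = 4320/1584 = 2.7273.
        SD[R] = 1.6514.
Step 4: Continuity-corrected z = (R - 0.5 - E[R]) / SD[R] = (9 - 0.5 - 7.0000) / 1.6514 = 0.9083.
Step 5: Two-sided p-value via normal approximation = 2*(1 - Phi(|z|)) = 0.363722.
Step 6: alpha = 0.1. fail to reject H0.

R = 9, z = 0.9083, p = 0.363722, fail to reject H0.


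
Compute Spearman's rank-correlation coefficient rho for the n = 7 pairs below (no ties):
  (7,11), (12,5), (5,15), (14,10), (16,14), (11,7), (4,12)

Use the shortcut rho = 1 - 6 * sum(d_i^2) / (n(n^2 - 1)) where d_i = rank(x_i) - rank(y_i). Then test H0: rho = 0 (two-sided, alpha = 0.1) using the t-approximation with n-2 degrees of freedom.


Step 1: Rank x and y separately (midranks; no ties here).
rank(x): 7->3, 12->5, 5->2, 14->6, 16->7, 11->4, 4->1
rank(y): 11->4, 5->1, 15->7, 10->3, 14->6, 7->2, 12->5
Step 2: d_i = R_x(i) - R_y(i); compute d_i^2.
  (3-4)^2=1, (5-1)^2=16, (2-7)^2=25, (6-3)^2=9, (7-6)^2=1, (4-2)^2=4, (1-5)^2=16
sum(d^2) = 72.
Step 3: rho = 1 - 6*72 / (7*(7^2 - 1)) = 1 - 432/336 = -0.285714.
Step 4: Under H0, t = rho * sqrt((n-2)/(1-rho^2)) = -0.6667 ~ t(5).
Step 5: Two-sided p-value from the t-distribution with 5 df = 0.534509.
Step 6: alpha = 0.1. fail to reject H0.

rho = -0.2857, p = 0.534509, fail to reject H0 at alpha = 0.1.


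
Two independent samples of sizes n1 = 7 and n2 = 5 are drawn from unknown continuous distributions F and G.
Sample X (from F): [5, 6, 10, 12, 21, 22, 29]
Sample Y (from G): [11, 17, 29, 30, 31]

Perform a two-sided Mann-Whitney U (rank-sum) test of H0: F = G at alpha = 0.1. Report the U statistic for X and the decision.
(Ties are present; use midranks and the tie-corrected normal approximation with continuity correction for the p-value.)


Step 1: Combine and sort all 12 observations; assign midranks.
sorted (value, group): (5,X), (6,X), (10,X), (11,Y), (12,X), (17,Y), (21,X), (22,X), (29,X), (29,Y), (30,Y), (31,Y)
ranks: 5->1, 6->2, 10->3, 11->4, 12->5, 17->6, 21->7, 22->8, 29->9.5, 29->9.5, 30->11, 31->12
Step 2: Rank sum for X: R1 = 1 + 2 + 3 + 5 + 7 + 8 + 9.5 = 35.5.
Step 3: U_X = R1 - n1(n1+1)/2 = 35.5 - 7*8/2 = 35.5 - 28 = 7.5.
       U_Y = n1*n2 - U_X = 35 - 7.5 = 27.5.
Step 4: Ties are present, so use the tie-corrected normal approximation (with continuity correction) for the p-value.
Step 5: p-value = 0.122225; compare to alpha = 0.1. fail to reject H0.

U_X = 7.5, p = 0.122225, fail to reject H0 at alpha = 0.1.


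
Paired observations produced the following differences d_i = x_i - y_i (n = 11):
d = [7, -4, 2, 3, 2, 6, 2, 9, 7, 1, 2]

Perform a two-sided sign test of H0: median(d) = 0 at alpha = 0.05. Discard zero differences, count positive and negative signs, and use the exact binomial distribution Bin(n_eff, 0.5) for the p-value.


Step 1: Discard zero differences. Original n = 11; n_eff = number of nonzero differences = 11.
Nonzero differences (with sign): +7, -4, +2, +3, +2, +6, +2, +9, +7, +1, +2
Step 2: Count signs: positive = 10, negative = 1.
Step 3: Under H0: P(positive) = 0.5, so the number of positives S ~ Bin(11, 0.5).
Step 4: Two-sided exact p-value = sum of Bin(11,0.5) probabilities at or below the observed probability = 0.011719.
Step 5: alpha = 0.05. reject H0.

n_eff = 11, pos = 10, neg = 1, p = 0.011719, reject H0.


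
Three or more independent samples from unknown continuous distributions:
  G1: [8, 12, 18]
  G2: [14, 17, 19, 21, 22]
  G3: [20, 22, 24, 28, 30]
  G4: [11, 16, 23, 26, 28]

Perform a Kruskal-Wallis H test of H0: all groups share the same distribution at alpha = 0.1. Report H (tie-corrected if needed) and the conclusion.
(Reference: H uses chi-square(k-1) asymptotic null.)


Step 1: Combine all N = 18 observations and assign midranks.
sorted (value, group, rank): (8,G1,1), (11,G4,2), (12,G1,3), (14,G2,4), (16,G4,5), (17,G2,6), (18,G1,7), (19,G2,8), (20,G3,9), (21,G2,10), (22,G2,11.5), (22,G3,11.5), (23,G4,13), (24,G3,14), (26,G4,15), (28,G3,16.5), (28,G4,16.5), (30,G3,18)
Step 2: Sum ranks within each group.
R_1 = 11 (n_1 = 3)
R_2 = 39.5 (n_2 = 5)
R_3 = 69 (n_3 = 5)
R_4 = 51.5 (n_4 = 5)
Step 3: H = 12/(N(N+1)) * sum(R_i^2/n_i) - 3(N+1)
     = 12/(18*19) * (11^2/3 + 39.5^2/5 + 69^2/5 + 51.5^2/5) - 3*19
     = 0.035088 * 1835.03 - 57
     = 7.387135.
Step 4: Ties present; correction factor C = 1 - 12/(18^3 - 18) = 0.997936. Corrected H = 7.387135 / 0.997936 = 7.402413.
Step 5: Under H0, H ~ chi^2(3); p-value = 0.060120.
Step 6: alpha = 0.1. reject H0.

H = 7.4024, df = 3, p = 0.060120, reject H0.


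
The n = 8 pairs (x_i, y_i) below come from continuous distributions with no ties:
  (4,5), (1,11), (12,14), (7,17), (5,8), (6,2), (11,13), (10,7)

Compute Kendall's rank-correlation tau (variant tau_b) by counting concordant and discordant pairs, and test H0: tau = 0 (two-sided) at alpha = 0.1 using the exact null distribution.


Step 1: Enumerate the 28 unordered pairs (i,j) with i<j and classify each by sign(x_j-x_i) * sign(y_j-y_i).
  (1,2):dx=-3,dy=+6->D; (1,3):dx=+8,dy=+9->C; (1,4):dx=+3,dy=+12->C; (1,5):dx=+1,dy=+3->C
  (1,6):dx=+2,dy=-3->D; (1,7):dx=+7,dy=+8->C; (1,8):dx=+6,dy=+2->C; (2,3):dx=+11,dy=+3->C
  (2,4):dx=+6,dy=+6->C; (2,5):dx=+4,dy=-3->D; (2,6):dx=+5,dy=-9->D; (2,7):dx=+10,dy=+2->C
  (2,8):dx=+9,dy=-4->D; (3,4):dx=-5,dy=+3->D; (3,5):dx=-7,dy=-6->C; (3,6):dx=-6,dy=-12->C
  (3,7):dx=-1,dy=-1->C; (3,8):dx=-2,dy=-7->C; (4,5):dx=-2,dy=-9->C; (4,6):dx=-1,dy=-15->C
  (4,7):dx=+4,dy=-4->D; (4,8):dx=+3,dy=-10->D; (5,6):dx=+1,dy=-6->D; (5,7):dx=+6,dy=+5->C
  (5,8):dx=+5,dy=-1->D; (6,7):dx=+5,dy=+11->C; (6,8):dx=+4,dy=+5->C; (7,8):dx=-1,dy=-6->C
Step 2: C = 18, D = 10, total pairs = 28.
Step 3: tau = (C - D)/(n(n-1)/2) = (18 - 10)/28 = 0.285714.
Step 4: Exact two-sided p-value (enumerate n! = 40320 permutations of y under H0): p = 0.398760.
Step 5: alpha = 0.1. fail to reject H0.

tau_b = 0.2857 (C=18, D=10), p = 0.398760, fail to reject H0.


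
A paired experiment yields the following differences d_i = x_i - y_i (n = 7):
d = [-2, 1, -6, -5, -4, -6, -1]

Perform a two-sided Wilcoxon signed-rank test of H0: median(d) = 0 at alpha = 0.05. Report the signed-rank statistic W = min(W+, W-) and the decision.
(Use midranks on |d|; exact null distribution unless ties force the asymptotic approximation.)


Step 1: Drop any zero differences (none here) and take |d_i|.
|d| = [2, 1, 6, 5, 4, 6, 1]
Step 2: Midrank |d_i| (ties get averaged ranks).
ranks: |2|->3, |1|->1.5, |6|->6.5, |5|->5, |4|->4, |6|->6.5, |1|->1.5
Step 3: Attach original signs; sum ranks with positive sign and with negative sign.
W+ = 1.5 = 1.5
W- = 3 + 6.5 + 5 + 4 + 6.5 + 1.5 = 26.5
(Check: W+ + W- = 28 should equal n(n+1)/2 = 28.)
Step 4: Test statistic W = min(W+, W-) = 1.5.
Step 5: Ties in |d|, so use the tie-corrected normal approximation.
        E[W] = n(n+1)/4 = 7*8/4 = 14.
        Tie groups: |d|=1 (t=2), |d|=6 (t=2); sum(t^3 - t) = 12.
        Var[W] = n(n+1)(2n+1)/24 - sum(t^3-t)/48 = 840/24 - 12/48 = 34.75.
        z = (W - E[W]) / sqrt(Var[W]) = (1.5 - 14) / 5.8949 = -2.1205.
        Two-sided p = 2*Phi(z) = 0.033966.
Step 6: alpha = 0.05. reject H0.

W+ = 1.5, W- = 26.5, W = min = 1.5, p = 0.033966, reject H0.


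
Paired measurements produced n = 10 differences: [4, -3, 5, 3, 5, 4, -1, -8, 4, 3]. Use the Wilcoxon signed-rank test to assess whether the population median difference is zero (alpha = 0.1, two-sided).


Step 1: Drop any zero differences (none here) and take |d_i|.
|d| = [4, 3, 5, 3, 5, 4, 1, 8, 4, 3]
Step 2: Midrank |d_i| (ties get averaged ranks).
ranks: |4|->6, |3|->3, |5|->8.5, |3|->3, |5|->8.5, |4|->6, |1|->1, |8|->10, |4|->6, |3|->3
Step 3: Attach original signs; sum ranks with positive sign and with negative sign.
W+ = 6 + 8.5 + 3 + 8.5 + 6 + 6 + 3 = 41
W- = 3 + 1 + 10 = 14
(Check: W+ + W- = 55 should equal n(n+1)/2 = 55.)
Step 4: Test statistic W = min(W+, W-) = 14.
Step 5: Ties in |d|, so use the tie-corrected normal approximation.
        E[W] = n(n+1)/4 = 10*11/4 = 27.5.
        Tie groups: |d|=3 (t=3), |d|=4 (t=3), |d|=5 (t=2); sum(t^3 - t) = 54.
        Var[W] = n(n+1)(2n+1)/24 - sum(t^3-t)/48 = 2310/24 - 54/48 = 95.125.
        z = (W - E[W]) / sqrt(Var[W]) = (14 - 27.5) / 9.7532 = -1.3842.
        Two-sided p = 2*Phi(z) = 0.166309.
Step 6: alpha = 0.1. fail to reject H0.

W+ = 41, W- = 14, W = min = 14, p = 0.166309, fail to reject H0.


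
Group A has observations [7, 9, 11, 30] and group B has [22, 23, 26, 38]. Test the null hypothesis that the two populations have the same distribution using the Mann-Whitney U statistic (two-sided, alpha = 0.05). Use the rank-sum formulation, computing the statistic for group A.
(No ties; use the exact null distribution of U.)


Step 1: Combine and sort all 8 observations; assign midranks.
sorted (value, group): (7,X), (9,X), (11,X), (22,Y), (23,Y), (26,Y), (30,X), (38,Y)
ranks: 7->1, 9->2, 11->3, 22->4, 23->5, 26->6, 30->7, 38->8
Step 2: Rank sum for X: R1 = 1 + 2 + 3 + 7 = 13.
Step 3: U_X = R1 - n1(n1+1)/2 = 13 - 4*5/2 = 13 - 10 = 3.
       U_Y = n1*n2 - U_X = 16 - 3 = 13.
Step 4: No ties, so the exact null distribution of U (based on enumerating the C(8,4) = 70 equally likely rank assignments) gives the two-sided p-value.
Step 5: p-value = 0.200000; compare to alpha = 0.05. fail to reject H0.

U_X = 3, p = 0.200000, fail to reject H0 at alpha = 0.05.


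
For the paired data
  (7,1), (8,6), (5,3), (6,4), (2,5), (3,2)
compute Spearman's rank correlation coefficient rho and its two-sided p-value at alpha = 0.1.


Step 1: Rank x and y separately (midranks; no ties here).
rank(x): 7->5, 8->6, 5->3, 6->4, 2->1, 3->2
rank(y): 1->1, 6->6, 3->3, 4->4, 5->5, 2->2
Step 2: d_i = R_x(i) - R_y(i); compute d_i^2.
  (5-1)^2=16, (6-6)^2=0, (3-3)^2=0, (4-4)^2=0, (1-5)^2=16, (2-2)^2=0
sum(d^2) = 32.
Step 3: rho = 1 - 6*32 / (6*(6^2 - 1)) = 1 - 192/210 = 0.085714.
Step 4: Under H0, t = rho * sqrt((n-2)/(1-rho^2)) = 0.1721 ~ t(4).
Step 5: Two-sided p-value from the t-distribution with 4 df = 0.871743.
Step 6: alpha = 0.1. fail to reject H0.

rho = 0.0857, p = 0.871743, fail to reject H0 at alpha = 0.1.


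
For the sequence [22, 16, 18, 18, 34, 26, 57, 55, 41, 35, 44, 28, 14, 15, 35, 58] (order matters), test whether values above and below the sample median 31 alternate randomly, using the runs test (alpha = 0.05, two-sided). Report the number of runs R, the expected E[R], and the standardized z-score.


Step 1: Compute median = 31; label A = above, B = below.
Labels in order: BBBBABAAAAABBBAA  (n_A = 8, n_B = 8)
Step 2: Count runs R = 6.
Step 3: Under H0 (random ordering), E[R] = 2*n_A*n_B/(n_A+n_B) + 1 = 2*8*8/16 + 1 = 9.0000.
        Var[R] = 2*n_A*n_B*(2*n_A*n_B - n_A - n_B) / ((n_A+n_B)^2 * (n_A+n_B-1)) = 14336/3840 = 3.7333.
        SD[R] = 1.9322.
Step 4: Continuity-corrected z = (R + 0.5 - E[R]) / SD[R] = (6 + 0.5 - 9.0000) / 1.9322 = -1.2939.
Step 5: Two-sided p-value via normal approximation = 2*(1 - Phi(|z|)) = 0.195709.
Step 6: alpha = 0.05. fail to reject H0.

R = 6, z = -1.2939, p = 0.195709, fail to reject H0.


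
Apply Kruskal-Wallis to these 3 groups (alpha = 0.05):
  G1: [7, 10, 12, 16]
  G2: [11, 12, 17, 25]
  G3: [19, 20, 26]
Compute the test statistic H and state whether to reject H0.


Step 1: Combine all N = 11 observations and assign midranks.
sorted (value, group, rank): (7,G1,1), (10,G1,2), (11,G2,3), (12,G1,4.5), (12,G2,4.5), (16,G1,6), (17,G2,7), (19,G3,8), (20,G3,9), (25,G2,10), (26,G3,11)
Step 2: Sum ranks within each group.
R_1 = 13.5 (n_1 = 4)
R_2 = 24.5 (n_2 = 4)
R_3 = 28 (n_3 = 3)
Step 3: H = 12/(N(N+1)) * sum(R_i^2/n_i) - 3(N+1)
     = 12/(11*12) * (13.5^2/4 + 24.5^2/4 + 28^2/3) - 3*12
     = 0.090909 * 456.958 - 36
     = 5.541667.
Step 4: Ties present; correction factor C = 1 - 6/(11^3 - 11) = 0.995455. Corrected H = 5.541667 / 0.995455 = 5.566971.
Step 5: Under H0, H ~ chi^2(2); p-value = 0.061823.
Step 6: alpha = 0.05. fail to reject H0.

H = 5.5670, df = 2, p = 0.061823, fail to reject H0.


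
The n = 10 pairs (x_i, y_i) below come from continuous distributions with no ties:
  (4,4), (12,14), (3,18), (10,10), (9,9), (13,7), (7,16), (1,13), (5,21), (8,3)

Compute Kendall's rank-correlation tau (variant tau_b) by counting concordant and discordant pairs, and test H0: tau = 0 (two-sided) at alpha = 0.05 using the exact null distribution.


Step 1: Enumerate the 45 unordered pairs (i,j) with i<j and classify each by sign(x_j-x_i) * sign(y_j-y_i).
  (1,2):dx=+8,dy=+10->C; (1,3):dx=-1,dy=+14->D; (1,4):dx=+6,dy=+6->C; (1,5):dx=+5,dy=+5->C
  (1,6):dx=+9,dy=+3->C; (1,7):dx=+3,dy=+12->C; (1,8):dx=-3,dy=+9->D; (1,9):dx=+1,dy=+17->C
  (1,10):dx=+4,dy=-1->D; (2,3):dx=-9,dy=+4->D; (2,4):dx=-2,dy=-4->C; (2,5):dx=-3,dy=-5->C
  (2,6):dx=+1,dy=-7->D; (2,7):dx=-5,dy=+2->D; (2,8):dx=-11,dy=-1->C; (2,9):dx=-7,dy=+7->D
  (2,10):dx=-4,dy=-11->C; (3,4):dx=+7,dy=-8->D; (3,5):dx=+6,dy=-9->D; (3,6):dx=+10,dy=-11->D
  (3,7):dx=+4,dy=-2->D; (3,8):dx=-2,dy=-5->C; (3,9):dx=+2,dy=+3->C; (3,10):dx=+5,dy=-15->D
  (4,5):dx=-1,dy=-1->C; (4,6):dx=+3,dy=-3->D; (4,7):dx=-3,dy=+6->D; (4,8):dx=-9,dy=+3->D
  (4,9):dx=-5,dy=+11->D; (4,10):dx=-2,dy=-7->C; (5,6):dx=+4,dy=-2->D; (5,7):dx=-2,dy=+7->D
  (5,8):dx=-8,dy=+4->D; (5,9):dx=-4,dy=+12->D; (5,10):dx=-1,dy=-6->C; (6,7):dx=-6,dy=+9->D
  (6,8):dx=-12,dy=+6->D; (6,9):dx=-8,dy=+14->D; (6,10):dx=-5,dy=-4->C; (7,8):dx=-6,dy=-3->C
  (7,9):dx=-2,dy=+5->D; (7,10):dx=+1,dy=-13->D; (8,9):dx=+4,dy=+8->C; (8,10):dx=+7,dy=-10->D
  (9,10):dx=+3,dy=-18->D
Step 2: C = 18, D = 27, total pairs = 45.
Step 3: tau = (C - D)/(n(n-1)/2) = (18 - 27)/45 = -0.200000.
Step 4: Exact two-sided p-value (enumerate n! = 3628800 permutations of y under H0): p = 0.484313.
Step 5: alpha = 0.05. fail to reject H0.

tau_b = -0.2000 (C=18, D=27), p = 0.484313, fail to reject H0.


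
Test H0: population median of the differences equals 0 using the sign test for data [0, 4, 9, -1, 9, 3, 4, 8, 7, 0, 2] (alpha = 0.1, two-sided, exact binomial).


Step 1: Discard zero differences. Original n = 11; n_eff = number of nonzero differences = 9.
Nonzero differences (with sign): +4, +9, -1, +9, +3, +4, +8, +7, +2
Step 2: Count signs: positive = 8, negative = 1.
Step 3: Under H0: P(positive) = 0.5, so the number of positives S ~ Bin(9, 0.5).
Step 4: Two-sided exact p-value = sum of Bin(9,0.5) probabilities at or below the observed probability = 0.039062.
Step 5: alpha = 0.1. reject H0.

n_eff = 9, pos = 8, neg = 1, p = 0.039062, reject H0.


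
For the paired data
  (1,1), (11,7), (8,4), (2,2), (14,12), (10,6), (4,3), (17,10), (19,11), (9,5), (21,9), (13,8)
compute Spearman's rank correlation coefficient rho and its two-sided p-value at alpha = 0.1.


Step 1: Rank x and y separately (midranks; no ties here).
rank(x): 1->1, 11->7, 8->4, 2->2, 14->9, 10->6, 4->3, 17->10, 19->11, 9->5, 21->12, 13->8
rank(y): 1->1, 7->7, 4->4, 2->2, 12->12, 6->6, 3->3, 10->10, 11->11, 5->5, 9->9, 8->8
Step 2: d_i = R_x(i) - R_y(i); compute d_i^2.
  (1-1)^2=0, (7-7)^2=0, (4-4)^2=0, (2-2)^2=0, (9-12)^2=9, (6-6)^2=0, (3-3)^2=0, (10-10)^2=0, (11-11)^2=0, (5-5)^2=0, (12-9)^2=9, (8-8)^2=0
sum(d^2) = 18.
Step 3: rho = 1 - 6*18 / (12*(12^2 - 1)) = 1 - 108/1716 = 0.937063.
Step 4: Under H0, t = rho * sqrt((n-2)/(1-rho^2)) = 8.4868 ~ t(10).
Step 5: Two-sided p-value from the t-distribution with 10 df = 0.000007.
Step 6: alpha = 0.1. reject H0.

rho = 0.9371, p = 0.000007, reject H0 at alpha = 0.1.


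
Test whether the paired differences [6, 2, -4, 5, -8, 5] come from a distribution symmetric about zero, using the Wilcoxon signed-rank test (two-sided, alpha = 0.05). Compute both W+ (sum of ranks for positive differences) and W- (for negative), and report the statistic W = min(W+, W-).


Step 1: Drop any zero differences (none here) and take |d_i|.
|d| = [6, 2, 4, 5, 8, 5]
Step 2: Midrank |d_i| (ties get averaged ranks).
ranks: |6|->5, |2|->1, |4|->2, |5|->3.5, |8|->6, |5|->3.5
Step 3: Attach original signs; sum ranks with positive sign and with negative sign.
W+ = 5 + 1 + 3.5 + 3.5 = 13
W- = 2 + 6 = 8
(Check: W+ + W- = 21 should equal n(n+1)/2 = 21.)
Step 4: Test statistic W = min(W+, W-) = 8.
Step 5: Ties in |d|, so use the tie-corrected normal approximation.
        E[W] = n(n+1)/4 = 6*7/4 = 10.5.
        Tie groups: |d|=5 (t=2); sum(t^3 - t) = 6.
        Var[W] = n(n+1)(2n+1)/24 - sum(t^3-t)/48 = 546/24 - 6/48 = 22.625.
        z = (W - E[W]) / sqrt(Var[W]) = (8 - 10.5) / 4.7566 = -0.5256.
        Two-sided p = 2*Phi(z) = 0.599174.
Step 6: alpha = 0.05. fail to reject H0.

W+ = 13, W- = 8, W = min = 8, p = 0.599174, fail to reject H0.


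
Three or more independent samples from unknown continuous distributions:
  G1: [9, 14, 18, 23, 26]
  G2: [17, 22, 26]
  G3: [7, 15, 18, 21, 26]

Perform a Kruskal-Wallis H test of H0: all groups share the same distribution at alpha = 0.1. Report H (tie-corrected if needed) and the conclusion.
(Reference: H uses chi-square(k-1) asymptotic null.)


Step 1: Combine all N = 13 observations and assign midranks.
sorted (value, group, rank): (7,G3,1), (9,G1,2), (14,G1,3), (15,G3,4), (17,G2,5), (18,G1,6.5), (18,G3,6.5), (21,G3,8), (22,G2,9), (23,G1,10), (26,G1,12), (26,G2,12), (26,G3,12)
Step 2: Sum ranks within each group.
R_1 = 33.5 (n_1 = 5)
R_2 = 26 (n_2 = 3)
R_3 = 31.5 (n_3 = 5)
Step 3: H = 12/(N(N+1)) * sum(R_i^2/n_i) - 3(N+1)
     = 12/(13*14) * (33.5^2/5 + 26^2/3 + 31.5^2/5) - 3*14
     = 0.065934 * 648.233 - 42
     = 0.740659.
Step 4: Ties present; correction factor C = 1 - 30/(13^3 - 13) = 0.986264. Corrected H = 0.740659 / 0.986264 = 0.750975.
Step 5: Under H0, H ~ chi^2(2); p-value = 0.686954.
Step 6: alpha = 0.1. fail to reject H0.

H = 0.7510, df = 2, p = 0.686954, fail to reject H0.


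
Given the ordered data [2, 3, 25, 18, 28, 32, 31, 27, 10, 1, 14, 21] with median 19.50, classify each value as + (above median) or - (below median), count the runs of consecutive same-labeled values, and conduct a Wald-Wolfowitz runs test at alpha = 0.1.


Step 1: Compute median = 19.50; label A = above, B = below.
Labels in order: BBABAAAABBBA  (n_A = 6, n_B = 6)
Step 2: Count runs R = 6.
Step 3: Under H0 (random ordering), E[R] = 2*n_A*n_B/(n_A+n_B) + 1 = 2*6*6/12 + 1 = 7.0000.
        Var[R] = 2*n_A*n_B*(2*n_A*n_B - n_A - n_B) / ((n_A+n_B)^2 * (n_A+n_B-1)) = 4320/1584 = 2.7273.
        SD[R] = 1.6514.
Step 4: Continuity-corrected z = (R + 0.5 - E[R]) / SD[R] = (6 + 0.5 - 7.0000) / 1.6514 = -0.3028.
Step 5: Two-sided p-value via normal approximation = 2*(1 - Phi(|z|)) = 0.762069.
Step 6: alpha = 0.1. fail to reject H0.

R = 6, z = -0.3028, p = 0.762069, fail to reject H0.


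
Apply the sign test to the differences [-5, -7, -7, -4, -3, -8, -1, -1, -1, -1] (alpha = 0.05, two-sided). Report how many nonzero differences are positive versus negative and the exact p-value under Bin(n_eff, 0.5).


Step 1: Discard zero differences. Original n = 10; n_eff = number of nonzero differences = 10.
Nonzero differences (with sign): -5, -7, -7, -4, -3, -8, -1, -1, -1, -1
Step 2: Count signs: positive = 0, negative = 10.
Step 3: Under H0: P(positive) = 0.5, so the number of positives S ~ Bin(10, 0.5).
Step 4: Two-sided exact p-value = sum of Bin(10,0.5) probabilities at or below the observed probability = 0.001953.
Step 5: alpha = 0.05. reject H0.

n_eff = 10, pos = 0, neg = 10, p = 0.001953, reject H0.


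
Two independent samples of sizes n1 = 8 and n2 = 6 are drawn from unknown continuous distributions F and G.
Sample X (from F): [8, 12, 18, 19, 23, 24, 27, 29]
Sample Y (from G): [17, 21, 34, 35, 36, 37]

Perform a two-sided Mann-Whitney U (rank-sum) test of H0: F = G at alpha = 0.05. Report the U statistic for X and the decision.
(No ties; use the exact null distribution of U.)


Step 1: Combine and sort all 14 observations; assign midranks.
sorted (value, group): (8,X), (12,X), (17,Y), (18,X), (19,X), (21,Y), (23,X), (24,X), (27,X), (29,X), (34,Y), (35,Y), (36,Y), (37,Y)
ranks: 8->1, 12->2, 17->3, 18->4, 19->5, 21->6, 23->7, 24->8, 27->9, 29->10, 34->11, 35->12, 36->13, 37->14
Step 2: Rank sum for X: R1 = 1 + 2 + 4 + 5 + 7 + 8 + 9 + 10 = 46.
Step 3: U_X = R1 - n1(n1+1)/2 = 46 - 8*9/2 = 46 - 36 = 10.
       U_Y = n1*n2 - U_X = 48 - 10 = 38.
Step 4: No ties, so the exact null distribution of U (based on enumerating the C(14,8) = 3003 equally likely rank assignments) gives the two-sided p-value.
Step 5: p-value = 0.081252; compare to alpha = 0.05. fail to reject H0.

U_X = 10, p = 0.081252, fail to reject H0 at alpha = 0.05.


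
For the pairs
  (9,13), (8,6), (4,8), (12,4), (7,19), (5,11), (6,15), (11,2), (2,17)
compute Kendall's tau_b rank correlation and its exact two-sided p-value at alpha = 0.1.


Step 1: Enumerate the 36 unordered pairs (i,j) with i<j and classify each by sign(x_j-x_i) * sign(y_j-y_i).
  (1,2):dx=-1,dy=-7->C; (1,3):dx=-5,dy=-5->C; (1,4):dx=+3,dy=-9->D; (1,5):dx=-2,dy=+6->D
  (1,6):dx=-4,dy=-2->C; (1,7):dx=-3,dy=+2->D; (1,8):dx=+2,dy=-11->D; (1,9):dx=-7,dy=+4->D
  (2,3):dx=-4,dy=+2->D; (2,4):dx=+4,dy=-2->D; (2,5):dx=-1,dy=+13->D; (2,6):dx=-3,dy=+5->D
  (2,7):dx=-2,dy=+9->D; (2,8):dx=+3,dy=-4->D; (2,9):dx=-6,dy=+11->D; (3,4):dx=+8,dy=-4->D
  (3,5):dx=+3,dy=+11->C; (3,6):dx=+1,dy=+3->C; (3,7):dx=+2,dy=+7->C; (3,8):dx=+7,dy=-6->D
  (3,9):dx=-2,dy=+9->D; (4,5):dx=-5,dy=+15->D; (4,6):dx=-7,dy=+7->D; (4,7):dx=-6,dy=+11->D
  (4,8):dx=-1,dy=-2->C; (4,9):dx=-10,dy=+13->D; (5,6):dx=-2,dy=-8->C; (5,7):dx=-1,dy=-4->C
  (5,8):dx=+4,dy=-17->D; (5,9):dx=-5,dy=-2->C; (6,7):dx=+1,dy=+4->C; (6,8):dx=+6,dy=-9->D
  (6,9):dx=-3,dy=+6->D; (7,8):dx=+5,dy=-13->D; (7,9):dx=-4,dy=+2->D; (8,9):dx=-9,dy=+15->D
Step 2: C = 11, D = 25, total pairs = 36.
Step 3: tau = (C - D)/(n(n-1)/2) = (11 - 25)/36 = -0.388889.
Step 4: Exact two-sided p-value (enumerate n! = 362880 permutations of y under H0): p = 0.180181.
Step 5: alpha = 0.1. fail to reject H0.

tau_b = -0.3889 (C=11, D=25), p = 0.180181, fail to reject H0.


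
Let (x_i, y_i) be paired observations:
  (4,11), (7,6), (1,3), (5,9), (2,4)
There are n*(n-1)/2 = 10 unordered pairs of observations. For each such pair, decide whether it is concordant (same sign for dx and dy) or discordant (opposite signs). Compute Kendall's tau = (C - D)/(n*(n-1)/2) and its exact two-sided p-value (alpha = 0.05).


Step 1: Enumerate the 10 unordered pairs (i,j) with i<j and classify each by sign(x_j-x_i) * sign(y_j-y_i).
  (1,2):dx=+3,dy=-5->D; (1,3):dx=-3,dy=-8->C; (1,4):dx=+1,dy=-2->D; (1,5):dx=-2,dy=-7->C
  (2,3):dx=-6,dy=-3->C; (2,4):dx=-2,dy=+3->D; (2,5):dx=-5,dy=-2->C; (3,4):dx=+4,dy=+6->C
  (3,5):dx=+1,dy=+1->C; (4,5):dx=-3,dy=-5->C
Step 2: C = 7, D = 3, total pairs = 10.
Step 3: tau = (C - D)/(n(n-1)/2) = (7 - 3)/10 = 0.400000.
Step 4: Exact two-sided p-value (enumerate n! = 120 permutations of y under H0): p = 0.483333.
Step 5: alpha = 0.05. fail to reject H0.

tau_b = 0.4000 (C=7, D=3), p = 0.483333, fail to reject H0.


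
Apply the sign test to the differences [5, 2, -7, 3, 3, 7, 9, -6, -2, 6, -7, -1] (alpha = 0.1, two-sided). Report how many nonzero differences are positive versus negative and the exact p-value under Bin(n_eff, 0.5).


Step 1: Discard zero differences. Original n = 12; n_eff = number of nonzero differences = 12.
Nonzero differences (with sign): +5, +2, -7, +3, +3, +7, +9, -6, -2, +6, -7, -1
Step 2: Count signs: positive = 7, negative = 5.
Step 3: Under H0: P(positive) = 0.5, so the number of positives S ~ Bin(12, 0.5).
Step 4: Two-sided exact p-value = sum of Bin(12,0.5) probabilities at or below the observed probability = 0.774414.
Step 5: alpha = 0.1. fail to reject H0.

n_eff = 12, pos = 7, neg = 5, p = 0.774414, fail to reject H0.
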